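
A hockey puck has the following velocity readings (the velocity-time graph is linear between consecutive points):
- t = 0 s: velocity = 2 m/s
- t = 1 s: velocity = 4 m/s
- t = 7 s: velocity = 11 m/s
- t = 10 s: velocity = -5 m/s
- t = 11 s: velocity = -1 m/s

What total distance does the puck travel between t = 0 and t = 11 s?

64.6875 m

Total distance travelled is ∫|v| dt — sum the magnitudes of each area piece.
0–1 s: |½(2 + 4)(1)| = 3 m
1–7 s: |½(4 + 11)(6)| = 45 m
7–10 s: v = 0 at t = 9.0625 s; triangle areas 11.34375 + 2.34375 = 13.6875 m
10–11 s: |½(-5 + -1)(1)| = 3 m
Total distance = 64.6875 m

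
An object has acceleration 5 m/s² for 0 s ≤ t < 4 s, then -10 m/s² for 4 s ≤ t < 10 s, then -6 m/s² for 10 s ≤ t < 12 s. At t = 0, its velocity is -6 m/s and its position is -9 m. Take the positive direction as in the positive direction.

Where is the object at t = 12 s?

-193 m

On each constant-a segment, Δv = aΔt and Δx = v₀Δt + ½aΔt²; chain segment to segment.
0–4 s: v starts -6 m/s; Δx = -6·4 + ½·5·4² = 16 m; v ends 14 m/s.
4–10 s: v starts 14 m/s; Δx = 14·6 + ½·-10·6² = -96 m; v ends -46 m/s.
10–12 s: v starts -46 m/s; Δx = -46·2 + ½·-6·2² = -104 m; v ends -58 m/s.
x(12) = -9 + Σ Δx = -193 m.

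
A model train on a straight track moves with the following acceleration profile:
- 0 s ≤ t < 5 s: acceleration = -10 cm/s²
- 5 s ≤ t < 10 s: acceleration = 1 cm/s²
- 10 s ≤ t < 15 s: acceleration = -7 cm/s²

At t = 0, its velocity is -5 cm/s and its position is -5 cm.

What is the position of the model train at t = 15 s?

On each constant-a segment, Δv = aΔt and Δx = v₀Δt + ½aΔt²; chain segment to segment.
0–5 s: v starts -5 cm/s; Δx = -5·5 + ½·-10·5² = -150 cm; v ends -55 cm/s.
5–10 s: v starts -55 cm/s; Δx = -55·5 + ½·1·5² = -262.5 cm; v ends -50 cm/s.
10–15 s: v starts -50 cm/s; Δx = -50·5 + ½·-7·5² = -337.5 cm; v ends -85 cm/s.
x(15) = -5 + Σ Δx = -755 cm.

-755 cm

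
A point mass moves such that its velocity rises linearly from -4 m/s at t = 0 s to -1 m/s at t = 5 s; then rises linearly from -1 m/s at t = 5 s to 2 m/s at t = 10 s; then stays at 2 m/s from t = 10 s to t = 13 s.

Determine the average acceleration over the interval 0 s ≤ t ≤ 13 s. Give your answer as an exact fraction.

Average acceleration = Δv/Δt = (2 − -4)/(13 − 0) = 6/13 m/s².

6/13 m/s²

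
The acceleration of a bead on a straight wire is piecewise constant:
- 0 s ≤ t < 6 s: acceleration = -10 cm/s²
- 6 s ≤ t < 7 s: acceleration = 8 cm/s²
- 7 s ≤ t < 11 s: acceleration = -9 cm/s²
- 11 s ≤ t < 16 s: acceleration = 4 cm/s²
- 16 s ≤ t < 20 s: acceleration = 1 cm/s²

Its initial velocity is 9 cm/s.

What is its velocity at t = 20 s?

Δv equals the area under the a-t graph; then v = v₀ + Δv.
0–6 s: -10 × 6 = -60 cm/s
6–7 s: 8 × 1 = 8 cm/s
7–11 s: -9 × 4 = -36 cm/s
11–16 s: 4 × 5 = 20 cm/s
16–20 s: 1 × 4 = 4 cm/s
Δv = -64 cm/s, so v(20) = 9 + (-64) = -55 cm/s.

-55 cm/s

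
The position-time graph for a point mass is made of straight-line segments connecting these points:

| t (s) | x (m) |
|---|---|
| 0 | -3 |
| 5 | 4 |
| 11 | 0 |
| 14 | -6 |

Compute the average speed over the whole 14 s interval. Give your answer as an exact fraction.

Average speed = (total path length)/(elapsed time); on a piecewise-linear x-t graph the path length is Σ|Δx|.
0–5 s: |Δx| = |4 − -3| = 7 m
5–11 s: |Δx| = |0 − 4| = 4 m
11–14 s: |Δx| = |-6 − 0| = 6 m
Total path = 17 m; average speed = 17/14 = 17/14 m/s.

17/14 m/s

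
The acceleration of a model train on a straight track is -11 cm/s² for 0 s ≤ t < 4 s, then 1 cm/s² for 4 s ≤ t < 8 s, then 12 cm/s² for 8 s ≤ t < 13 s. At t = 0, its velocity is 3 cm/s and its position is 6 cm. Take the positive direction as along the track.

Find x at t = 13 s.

On each constant-a segment, Δv = aΔt and Δx = v₀Δt + ½aΔt²; chain segment to segment.
0–4 s: v starts 3 cm/s; Δx = 3·4 + ½·-11·4² = -76 cm; v ends -41 cm/s.
4–8 s: v starts -41 cm/s; Δx = -41·4 + ½·1·4² = -156 cm; v ends -37 cm/s.
8–13 s: v starts -37 cm/s; Δx = -37·5 + ½·12·5² = -35 cm; v ends 23 cm/s.
x(13) = 6 + Σ Δx = -261 cm.

-261 cm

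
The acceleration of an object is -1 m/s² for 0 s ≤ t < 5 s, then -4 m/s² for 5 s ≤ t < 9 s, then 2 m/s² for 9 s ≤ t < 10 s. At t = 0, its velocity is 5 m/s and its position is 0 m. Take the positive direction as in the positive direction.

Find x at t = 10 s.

On each constant-a segment, Δv = aΔt and Δx = v₀Δt + ½aΔt²; chain segment to segment.
0–5 s: v starts 5 m/s; Δx = 5·5 + ½·-1·5² = 12.5 m; v ends 0 m/s.
5–9 s: v starts 0 m/s; Δx = 0·4 + ½·-4·4² = -32 m; v ends -16 m/s.
9–10 s: v starts -16 m/s; Δx = -16·1 + ½·2·1² = -15 m; v ends -14 m/s.
x(10) = 0 + Σ Δx = -34.5 m.

-34.5 m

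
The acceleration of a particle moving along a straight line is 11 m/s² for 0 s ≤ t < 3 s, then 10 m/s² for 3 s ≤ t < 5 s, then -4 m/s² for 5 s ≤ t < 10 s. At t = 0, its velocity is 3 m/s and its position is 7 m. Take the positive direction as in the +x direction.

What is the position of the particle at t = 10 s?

387.5 m

On each constant-a segment, Δv = aΔt and Δx = v₀Δt + ½aΔt²; chain segment to segment.
0–3 s: v starts 3 m/s; Δx = 3·3 + ½·11·3² = 58.5 m; v ends 36 m/s.
3–5 s: v starts 36 m/s; Δx = 36·2 + ½·10·2² = 92 m; v ends 56 m/s.
5–10 s: v starts 56 m/s; Δx = 56·5 + ½·-4·5² = 230 m; v ends 36 m/s.
x(10) = 7 + Σ Δx = 387.5 m.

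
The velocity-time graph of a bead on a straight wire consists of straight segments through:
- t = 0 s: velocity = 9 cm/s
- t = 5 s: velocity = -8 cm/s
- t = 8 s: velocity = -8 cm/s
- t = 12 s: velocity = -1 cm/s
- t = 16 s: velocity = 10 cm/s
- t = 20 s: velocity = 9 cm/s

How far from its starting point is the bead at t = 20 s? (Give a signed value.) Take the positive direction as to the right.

16.5 cm

Net displacement equals the area under the velocity-time graph (areas below the axis count negative).
0–5 s: ½(9 + -8)(5) = 2.5 cm
5–8 s: -8 × 3 = -24 cm
8–12 s: ½(-8 + -1)(4) = -18 cm
12–16 s: ½(-1 + 10)(4) = 18 cm
16–20 s: ½(10 + 9)(4) = 38 cm
Net displacement = 16.5 cm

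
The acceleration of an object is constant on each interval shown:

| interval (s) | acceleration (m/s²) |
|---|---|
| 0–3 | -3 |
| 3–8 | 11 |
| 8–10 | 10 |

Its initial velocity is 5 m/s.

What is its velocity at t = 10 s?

71 m/s

Δv equals the area under the a-t graph; then v = v₀ + Δv.
0–3 s: -3 × 3 = -9 m/s
3–8 s: 11 × 5 = 55 m/s
8–10 s: 10 × 2 = 20 m/s
Δv = 66 m/s, so v(10) = 5 + (66) = 71 m/s.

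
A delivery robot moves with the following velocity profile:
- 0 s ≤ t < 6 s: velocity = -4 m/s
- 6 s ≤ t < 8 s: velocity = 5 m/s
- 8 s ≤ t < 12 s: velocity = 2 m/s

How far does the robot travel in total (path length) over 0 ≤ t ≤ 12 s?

Total distance travelled is ∫|v| dt — sum the magnitudes of each area piece.
0–6 s: |-4| × 6 = 24 m
6–8 s: |5| × 2 = 10 m
8–12 s: |2| × 4 = 8 m
Total distance = 42 m

42 m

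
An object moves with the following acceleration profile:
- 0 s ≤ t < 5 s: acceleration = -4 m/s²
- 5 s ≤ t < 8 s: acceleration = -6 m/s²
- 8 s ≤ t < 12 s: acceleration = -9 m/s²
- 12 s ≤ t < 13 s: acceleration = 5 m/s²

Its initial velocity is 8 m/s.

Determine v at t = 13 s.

-61 m/s

Δv equals the area under the a-t graph; then v = v₀ + Δv.
0–5 s: -4 × 5 = -20 m/s
5–8 s: -6 × 3 = -18 m/s
8–12 s: -9 × 4 = -36 m/s
12–13 s: 5 × 1 = 5 m/s
Δv = -69 m/s, so v(13) = 8 + (-69) = -61 m/s.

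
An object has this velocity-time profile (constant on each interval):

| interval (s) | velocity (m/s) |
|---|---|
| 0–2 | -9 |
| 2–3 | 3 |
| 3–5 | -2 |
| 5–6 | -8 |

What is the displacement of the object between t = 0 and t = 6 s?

-27 m

Net displacement equals the area under the velocity-time graph (areas below the axis count negative).
0–2 s: -9 × 2 = -18 m
2–3 s: 3 × 1 = 3 m
3–5 s: -2 × 2 = -4 m
5–6 s: -8 × 1 = -8 m
Net displacement = -27 m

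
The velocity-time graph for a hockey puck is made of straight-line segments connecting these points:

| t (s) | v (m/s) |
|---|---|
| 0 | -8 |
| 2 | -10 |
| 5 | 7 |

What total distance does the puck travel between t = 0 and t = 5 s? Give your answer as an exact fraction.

1059/34 m

Total distance travelled is ∫|v| dt — sum the magnitudes of each area piece.
0–2 s: |½(-8 + -10)(2)| = 18 m
2–5 s: v = 0 at t = 64/17 s; triangle areas 150/17 + 147/34 = 447/34 m
Total distance = 1059/34 m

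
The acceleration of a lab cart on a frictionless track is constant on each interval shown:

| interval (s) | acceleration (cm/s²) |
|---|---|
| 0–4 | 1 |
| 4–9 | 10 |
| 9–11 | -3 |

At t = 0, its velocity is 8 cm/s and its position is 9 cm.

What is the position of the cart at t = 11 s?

352 cm

On each constant-a segment, Δv = aΔt and Δx = v₀Δt + ½aΔt²; chain segment to segment.
0–4 s: v starts 8 cm/s; Δx = 8·4 + ½·1·4² = 40 cm; v ends 12 cm/s.
4–9 s: v starts 12 cm/s; Δx = 12·5 + ½·10·5² = 185 cm; v ends 62 cm/s.
9–11 s: v starts 62 cm/s; Δx = 62·2 + ½·-3·2² = 118 cm; v ends 56 cm/s.
x(11) = 9 + Σ Δx = 352 cm.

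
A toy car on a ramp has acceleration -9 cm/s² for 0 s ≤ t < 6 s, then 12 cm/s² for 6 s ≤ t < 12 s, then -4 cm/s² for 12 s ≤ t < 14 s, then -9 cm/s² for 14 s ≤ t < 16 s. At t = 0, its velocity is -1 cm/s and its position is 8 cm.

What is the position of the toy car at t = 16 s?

On each constant-a segment, Δv = aΔt and Δx = v₀Δt + ½aΔt²; chain segment to segment.
0–6 s: v starts -1 cm/s; Δx = -1·6 + ½·-9·6² = -168 cm; v ends -55 cm/s.
6–12 s: v starts -55 cm/s; Δx = -55·6 + ½·12·6² = -114 cm; v ends 17 cm/s.
12–14 s: v starts 17 cm/s; Δx = 17·2 + ½·-4·2² = 26 cm; v ends 9 cm/s.
14–16 s: v starts 9 cm/s; Δx = 9·2 + ½·-9·2² = 0 cm; v ends -9 cm/s.
x(16) = 8 + Σ Δx = -248 cm.

-248 cm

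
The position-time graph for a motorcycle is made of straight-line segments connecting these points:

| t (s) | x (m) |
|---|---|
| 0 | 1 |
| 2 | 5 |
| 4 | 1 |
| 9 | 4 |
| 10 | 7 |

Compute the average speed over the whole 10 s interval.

1.4 m/s

Average speed = (total path length)/(elapsed time); on a piecewise-linear x-t graph the path length is Σ|Δx|.
0–2 s: |Δx| = |5 − 1| = 4 m
2–4 s: |Δx| = |1 − 5| = 4 m
4–9 s: |Δx| = |4 − 1| = 3 m
9–10 s: |Δx| = |7 − 4| = 3 m
Total path = 14 m; average speed = 14/10 = 1.4 m/s.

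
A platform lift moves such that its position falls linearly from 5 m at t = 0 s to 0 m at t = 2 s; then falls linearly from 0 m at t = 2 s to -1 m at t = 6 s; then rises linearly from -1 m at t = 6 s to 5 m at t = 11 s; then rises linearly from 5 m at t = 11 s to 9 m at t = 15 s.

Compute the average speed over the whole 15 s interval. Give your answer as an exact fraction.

Average speed = (total path length)/(elapsed time); on a piecewise-linear x-t graph the path length is Σ|Δx|.
0–2 s: |Δx| = |0 − 5| = 5 m
2–6 s: |Δx| = |-1 − 0| = 1 m
6–11 s: |Δx| = |5 − -1| = 6 m
11–15 s: |Δx| = |9 − 5| = 4 m
Total path = 16 m; average speed = 16/15 = 16/15 m/s.

16/15 m/s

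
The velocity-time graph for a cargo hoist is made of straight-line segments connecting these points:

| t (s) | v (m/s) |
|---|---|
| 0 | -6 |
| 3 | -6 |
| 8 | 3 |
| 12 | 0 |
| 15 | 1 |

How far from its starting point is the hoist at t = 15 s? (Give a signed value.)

Net displacement equals the area under the velocity-time graph (areas below the axis count negative).
0–3 s: -6 × 3 = -18 m
3–8 s: ½(-6 + 3)(5) = -7.5 m
8–12 s: ½(3 + 0)(4) = 6 m
12–15 s: ½(0 + 1)(3) = 1.5 m
Net displacement = -18 m

-18 m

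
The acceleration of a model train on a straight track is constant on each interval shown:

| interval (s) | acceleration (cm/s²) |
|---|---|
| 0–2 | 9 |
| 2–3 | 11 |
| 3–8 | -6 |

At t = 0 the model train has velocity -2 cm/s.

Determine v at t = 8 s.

-3 cm/s

Δv equals the area under the a-t graph; then v = v₀ + Δv.
0–2 s: 9 × 2 = 18 cm/s
2–3 s: 11 × 1 = 11 cm/s
3–8 s: -6 × 5 = -30 cm/s
Δv = -1 cm/s, so v(8) = -2 + (-1) = -3 cm/s.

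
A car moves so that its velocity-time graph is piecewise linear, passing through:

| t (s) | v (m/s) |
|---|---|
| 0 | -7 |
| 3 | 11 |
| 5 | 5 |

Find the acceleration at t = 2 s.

Acceleration is the slope of the v-t graph on 0–3 s: (11 − -7)/(3 − 0) = 6 m/s².

6 m/s²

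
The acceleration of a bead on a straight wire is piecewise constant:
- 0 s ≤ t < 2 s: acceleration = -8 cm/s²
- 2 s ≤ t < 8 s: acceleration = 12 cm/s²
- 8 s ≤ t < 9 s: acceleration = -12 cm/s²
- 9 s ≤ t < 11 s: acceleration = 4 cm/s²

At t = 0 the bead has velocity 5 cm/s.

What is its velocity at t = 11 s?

Δv equals the area under the a-t graph; then v = v₀ + Δv.
0–2 s: -8 × 2 = -16 cm/s
2–8 s: 12 × 6 = 72 cm/s
8–9 s: -12 × 1 = -12 cm/s
9–11 s: 4 × 2 = 8 cm/s
Δv = 52 cm/s, so v(11) = 5 + (52) = 57 cm/s.

57 cm/s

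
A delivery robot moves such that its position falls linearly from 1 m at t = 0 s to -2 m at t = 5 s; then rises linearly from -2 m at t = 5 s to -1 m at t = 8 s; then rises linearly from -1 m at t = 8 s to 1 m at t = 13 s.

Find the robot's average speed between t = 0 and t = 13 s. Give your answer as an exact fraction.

Average speed = (total path length)/(elapsed time); on a piecewise-linear x-t graph the path length is Σ|Δx|.
0–5 s: |Δx| = |-2 − 1| = 3 m
5–8 s: |Δx| = |-1 − -2| = 1 m
8–13 s: |Δx| = |1 − -1| = 2 m
Total path = 6 m; average speed = 6/13 = 6/13 m/s.

6/13 m/s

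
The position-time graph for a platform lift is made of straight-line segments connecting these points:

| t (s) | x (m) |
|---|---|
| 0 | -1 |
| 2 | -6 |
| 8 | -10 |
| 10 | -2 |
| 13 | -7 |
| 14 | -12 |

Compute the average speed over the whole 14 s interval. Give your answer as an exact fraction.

Average speed = (total path length)/(elapsed time); on a piecewise-linear x-t graph the path length is Σ|Δx|.
0–2 s: |Δx| = |-6 − -1| = 5 m
2–8 s: |Δx| = |-10 − -6| = 4 m
8–10 s: |Δx| = |-2 − -10| = 8 m
10–13 s: |Δx| = |-7 − -2| = 5 m
13–14 s: |Δx| = |-12 − -7| = 5 m
Total path = 27 m; average speed = 27/14 = 27/14 m/s.

27/14 m/s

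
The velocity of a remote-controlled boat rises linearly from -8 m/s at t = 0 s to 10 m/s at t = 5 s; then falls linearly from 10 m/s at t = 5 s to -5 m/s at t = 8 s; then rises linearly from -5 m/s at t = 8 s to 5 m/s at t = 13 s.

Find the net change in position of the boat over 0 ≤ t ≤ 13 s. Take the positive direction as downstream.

Displacement is the signed area under the v-t curve.
0–5 s: ½(-8 + 10)(5) = 5 m
5–8 s: ½(10 + -5)(3) = 7.5 m
8–13 s: ½(-5 + 5)(5) = 0 m
Net displacement = 12.5 m

12.5 m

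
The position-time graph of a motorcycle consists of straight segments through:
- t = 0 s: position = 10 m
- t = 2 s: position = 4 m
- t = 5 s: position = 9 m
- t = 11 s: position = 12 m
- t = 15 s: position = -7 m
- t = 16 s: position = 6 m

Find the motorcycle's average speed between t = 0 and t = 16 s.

Average speed = (total path length)/(elapsed time); on a piecewise-linear x-t graph the path length is Σ|Δx|.
0–2 s: |Δx| = |4 − 10| = 6 m
2–5 s: |Δx| = |9 − 4| = 5 m
5–11 s: |Δx| = |12 − 9| = 3 m
11–15 s: |Δx| = |-7 − 12| = 19 m
15–16 s: |Δx| = |6 − -7| = 13 m
Total path = 46 m; average speed = 46/16 = 2.875 m/s.

2.875 m/s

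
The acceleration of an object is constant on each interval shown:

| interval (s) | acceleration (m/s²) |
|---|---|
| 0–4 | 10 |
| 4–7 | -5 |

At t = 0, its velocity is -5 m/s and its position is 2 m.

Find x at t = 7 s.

On each constant-a segment, Δv = aΔt and Δx = v₀Δt + ½aΔt²; chain segment to segment.
0–4 s: v starts -5 m/s; Δx = -5·4 + ½·10·4² = 60 m; v ends 35 m/s.
4–7 s: v starts 35 m/s; Δx = 35·3 + ½·-5·3² = 82.5 m; v ends 20 m/s.
x(7) = 2 + Σ Δx = 144.5 m.

144.5 m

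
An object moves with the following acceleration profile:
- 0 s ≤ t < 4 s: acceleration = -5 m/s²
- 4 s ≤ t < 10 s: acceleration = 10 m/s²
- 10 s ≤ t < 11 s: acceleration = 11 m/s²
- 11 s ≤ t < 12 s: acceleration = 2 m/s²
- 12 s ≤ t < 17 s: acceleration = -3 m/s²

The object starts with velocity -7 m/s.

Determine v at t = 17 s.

31 m/s

Δv equals the area under the a-t graph; then v = v₀ + Δv.
0–4 s: -5 × 4 = -20 m/s
4–10 s: 10 × 6 = 60 m/s
10–11 s: 11 × 1 = 11 m/s
11–12 s: 2 × 1 = 2 m/s
12–17 s: -3 × 5 = -15 m/s
Δv = 38 m/s, so v(17) = -7 + (38) = 31 m/s.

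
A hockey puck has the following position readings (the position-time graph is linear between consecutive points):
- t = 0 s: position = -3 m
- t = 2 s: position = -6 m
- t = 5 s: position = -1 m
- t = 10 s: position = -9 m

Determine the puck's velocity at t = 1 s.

Velocity is the slope of the x-t graph on 0–2 s: (-6 − -3)/(2 − 0) = -1.5 m/s.

-1.5 m/s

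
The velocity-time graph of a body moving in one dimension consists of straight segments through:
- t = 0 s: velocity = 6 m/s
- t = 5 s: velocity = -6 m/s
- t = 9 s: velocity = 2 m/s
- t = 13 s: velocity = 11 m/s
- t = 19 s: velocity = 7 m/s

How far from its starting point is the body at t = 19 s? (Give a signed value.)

Net displacement equals the area under the velocity-time graph (areas below the axis count negative).
0–5 s: ½(6 + -6)(5) = 0 m
5–9 s: ½(-6 + 2)(4) = -8 m
9–13 s: ½(2 + 11)(4) = 26 m
13–19 s: ½(11 + 7)(6) = 54 m
Net displacement = 72 m

72 m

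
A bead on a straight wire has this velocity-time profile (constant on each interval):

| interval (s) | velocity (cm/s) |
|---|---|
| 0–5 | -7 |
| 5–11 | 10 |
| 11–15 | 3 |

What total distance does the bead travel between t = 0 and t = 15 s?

107 cm

Total distance travelled is ∫|v| dt — sum the magnitudes of each area piece.
0–5 s: |-7| × 5 = 35 cm
5–11 s: |10| × 6 = 60 cm
11–15 s: |3| × 4 = 12 cm
Total distance = 107 cm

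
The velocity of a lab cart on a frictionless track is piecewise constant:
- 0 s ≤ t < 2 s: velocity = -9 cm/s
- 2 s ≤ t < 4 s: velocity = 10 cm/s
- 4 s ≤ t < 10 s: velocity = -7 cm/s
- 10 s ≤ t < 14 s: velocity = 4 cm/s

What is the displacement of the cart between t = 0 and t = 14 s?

Net displacement equals the area under the velocity-time graph (areas below the axis count negative).
0–2 s: -9 × 2 = -18 cm
2–4 s: 10 × 2 = 20 cm
4–10 s: -7 × 6 = -42 cm
10–14 s: 4 × 4 = 16 cm
Net displacement = -24 cm

-24 cm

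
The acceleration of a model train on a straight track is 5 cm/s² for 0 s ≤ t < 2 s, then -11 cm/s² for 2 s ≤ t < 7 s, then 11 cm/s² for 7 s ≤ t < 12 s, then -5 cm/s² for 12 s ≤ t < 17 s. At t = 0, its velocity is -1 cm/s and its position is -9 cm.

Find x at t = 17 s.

On each constant-a segment, Δv = aΔt and Δx = v₀Δt + ½aΔt²; chain segment to segment.
0–2 s: v starts -1 cm/s; Δx = -1·2 + ½·5·2² = 8 cm; v ends 9 cm/s.
2–7 s: v starts 9 cm/s; Δx = 9·5 + ½·-11·5² = -92.5 cm; v ends -46 cm/s.
7–12 s: v starts -46 cm/s; Δx = -46·5 + ½·11·5² = -92.5 cm; v ends 9 cm/s.
12–17 s: v starts 9 cm/s; Δx = 9·5 + ½·-5·5² = -17.5 cm; v ends -16 cm/s.
x(17) = -9 + Σ Δx = -203.5 cm.

-203.5 cm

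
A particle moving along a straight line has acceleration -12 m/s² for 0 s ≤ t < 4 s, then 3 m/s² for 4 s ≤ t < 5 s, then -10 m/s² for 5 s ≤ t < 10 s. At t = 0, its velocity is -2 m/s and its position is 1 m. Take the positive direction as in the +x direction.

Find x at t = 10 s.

On each constant-a segment, Δv = aΔt and Δx = v₀Δt + ½aΔt²; chain segment to segment.
0–4 s: v starts -2 m/s; Δx = -2·4 + ½·-12·4² = -104 m; v ends -50 m/s.
4–5 s: v starts -50 m/s; Δx = -50·1 + ½·3·1² = -48.5 m; v ends -47 m/s.
5–10 s: v starts -47 m/s; Δx = -47·5 + ½·-10·5² = -360 m; v ends -97 m/s.
x(10) = 1 + Σ Δx = -511.5 m.

-511.5 m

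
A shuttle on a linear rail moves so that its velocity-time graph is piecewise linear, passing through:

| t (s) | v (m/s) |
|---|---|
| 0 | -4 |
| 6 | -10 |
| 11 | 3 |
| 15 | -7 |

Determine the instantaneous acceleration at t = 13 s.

-2.5 m/s²

Acceleration is the slope of the v-t graph on 11–15 s: (-7 − 3)/(15 − 11) = -2.5 m/s².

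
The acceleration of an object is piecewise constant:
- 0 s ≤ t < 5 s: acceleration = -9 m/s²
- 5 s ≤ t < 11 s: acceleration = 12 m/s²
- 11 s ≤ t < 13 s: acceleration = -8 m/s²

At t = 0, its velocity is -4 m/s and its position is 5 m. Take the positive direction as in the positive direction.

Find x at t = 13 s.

-175.5 m

On each constant-a segment, Δv = aΔt and Δx = v₀Δt + ½aΔt²; chain segment to segment.
0–5 s: v starts -4 m/s; Δx = -4·5 + ½·-9·5² = -132.5 m; v ends -49 m/s.
5–11 s: v starts -49 m/s; Δx = -49·6 + ½·12·6² = -78 m; v ends 23 m/s.
11–13 s: v starts 23 m/s; Δx = 23·2 + ½·-8·2² = 30 m; v ends 7 m/s.
x(13) = 5 + Σ Δx = -175.5 m.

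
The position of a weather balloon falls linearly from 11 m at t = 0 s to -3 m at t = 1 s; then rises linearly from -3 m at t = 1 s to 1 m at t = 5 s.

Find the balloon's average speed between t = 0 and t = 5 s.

Average speed = (total path length)/(elapsed time); on a piecewise-linear x-t graph the path length is Σ|Δx|.
0–1 s: |Δx| = |-3 − 11| = 14 m
1–5 s: |Δx| = |1 − -3| = 4 m
Total path = 18 m; average speed = 18/5 = 3.6 m/s.

3.6 m/s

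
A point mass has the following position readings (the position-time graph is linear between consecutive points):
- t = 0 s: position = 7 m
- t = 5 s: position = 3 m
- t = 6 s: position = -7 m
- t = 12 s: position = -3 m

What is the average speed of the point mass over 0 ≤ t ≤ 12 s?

Average speed = (total path length)/(elapsed time); on a piecewise-linear x-t graph the path length is Σ|Δx|.
0–5 s: |Δx| = |3 − 7| = 4 m
5–6 s: |Δx| = |-7 − 3| = 10 m
6–12 s: |Δx| = |-3 − -7| = 4 m
Total path = 18 m; average speed = 18/12 = 1.5 m/s.

1.5 m/s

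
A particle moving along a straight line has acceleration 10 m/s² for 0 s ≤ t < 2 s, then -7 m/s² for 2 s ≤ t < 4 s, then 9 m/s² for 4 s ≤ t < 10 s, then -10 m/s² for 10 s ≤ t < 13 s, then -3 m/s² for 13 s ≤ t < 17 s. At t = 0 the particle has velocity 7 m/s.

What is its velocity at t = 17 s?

Δv equals the area under the a-t graph; then v = v₀ + Δv.
0–2 s: 10 × 2 = 20 m/s
2–4 s: -7 × 2 = -14 m/s
4–10 s: 9 × 6 = 54 m/s
10–13 s: -10 × 3 = -30 m/s
13–17 s: -3 × 4 = -12 m/s
Δv = 18 m/s, so v(17) = 7 + (18) = 25 m/s.

25 m/s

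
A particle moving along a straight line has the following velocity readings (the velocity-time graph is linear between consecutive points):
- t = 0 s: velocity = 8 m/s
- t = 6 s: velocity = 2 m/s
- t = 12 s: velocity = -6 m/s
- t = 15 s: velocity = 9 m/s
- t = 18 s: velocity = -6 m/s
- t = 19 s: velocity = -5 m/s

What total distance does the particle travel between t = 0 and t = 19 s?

Total distance travelled is ∫|v| dt — sum the magnitudes of each area piece.
0–6 s: |½(8 + 2)(6)| = 30 m
6–12 s: v = 0 at t = 7.5 s; triangle areas 1.5 + 13.5 = 15 m
12–15 s: v = 0 at t = 13.2 s; triangle areas 3.6 + 8.1 = 11.7 m
15–18 s: v = 0 at t = 16.8 s; triangle areas 8.1 + 3.6 = 11.7 m
18–19 s: |½(-6 + -5)(1)| = 5.5 m
Total distance = 73.9 m

73.9 m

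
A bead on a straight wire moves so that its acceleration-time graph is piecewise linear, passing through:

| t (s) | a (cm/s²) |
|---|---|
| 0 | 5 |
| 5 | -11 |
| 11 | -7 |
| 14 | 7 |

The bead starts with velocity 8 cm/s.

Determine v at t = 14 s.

Δv equals the area under the a-t graph; then v = v₀ + Δv.
0–5 s: ½(5 + -11)(5) = -15 cm/s
5–11 s: ½(-11 + -7)(6) = -54 cm/s
11–14 s: ½(-7 + 7)(3) = 0 cm/s
Δv = -69 cm/s, so v(14) = 8 + (-69) = -61 cm/s.

-61 cm/s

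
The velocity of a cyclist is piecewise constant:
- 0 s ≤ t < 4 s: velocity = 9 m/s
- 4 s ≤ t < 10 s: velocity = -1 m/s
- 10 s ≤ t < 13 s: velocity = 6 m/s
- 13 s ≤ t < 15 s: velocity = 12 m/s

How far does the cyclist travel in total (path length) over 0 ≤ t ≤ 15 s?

Total distance travelled is ∫|v| dt — sum the magnitudes of each area piece.
0–4 s: |9| × 4 = 36 m
4–10 s: |-1| × 6 = 6 m
10–13 s: |6| × 3 = 18 m
13–15 s: |12| × 2 = 24 m
Total distance = 84 m

84 m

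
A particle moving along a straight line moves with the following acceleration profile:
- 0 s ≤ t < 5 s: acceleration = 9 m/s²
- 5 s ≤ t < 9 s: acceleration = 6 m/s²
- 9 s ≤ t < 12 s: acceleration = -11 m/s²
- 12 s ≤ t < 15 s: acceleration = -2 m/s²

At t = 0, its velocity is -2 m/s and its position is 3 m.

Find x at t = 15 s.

On each constant-a segment, Δv = aΔt and Δx = v₀Δt + ½aΔt²; chain segment to segment.
0–5 s: v starts -2 m/s; Δx = -2·5 + ½·9·5² = 102.5 m; v ends 43 m/s.
5–9 s: v starts 43 m/s; Δx = 43·4 + ½·6·4² = 220 m; v ends 67 m/s.
9–12 s: v starts 67 m/s; Δx = 67·3 + ½·-11·3² = 151.5 m; v ends 34 m/s.
12–15 s: v starts 34 m/s; Δx = 34·3 + ½·-2·3² = 93 m; v ends 28 m/s.
x(15) = 3 + Σ Δx = 570 m.

570 m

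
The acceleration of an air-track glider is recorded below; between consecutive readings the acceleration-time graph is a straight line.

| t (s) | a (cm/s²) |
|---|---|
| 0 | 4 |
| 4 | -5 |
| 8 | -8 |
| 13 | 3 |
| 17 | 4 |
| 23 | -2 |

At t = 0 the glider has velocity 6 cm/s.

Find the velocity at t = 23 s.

-14.5 cm/s

Δv equals the area under the a-t graph; then v = v₀ + Δv.
0–4 s: ½(4 + -5)(4) = -2 cm/s
4–8 s: ½(-5 + -8)(4) = -26 cm/s
8–13 s: ½(-8 + 3)(5) = -12.5 cm/s
13–17 s: ½(3 + 4)(4) = 14 cm/s
17–23 s: ½(4 + -2)(6) = 6 cm/s
Δv = -20.5 cm/s, so v(23) = 6 + (-20.5) = -14.5 cm/s.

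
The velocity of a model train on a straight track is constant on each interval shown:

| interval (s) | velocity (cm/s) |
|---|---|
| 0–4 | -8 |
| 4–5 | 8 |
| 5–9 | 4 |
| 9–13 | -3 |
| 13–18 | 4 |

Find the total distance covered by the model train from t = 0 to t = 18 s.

88 cm

Distance (not displacement) is the total path length: add the absolute areas under v-t.
0–4 s: |-8| × 4 = 32 cm
4–5 s: |8| × 1 = 8 cm
5–9 s: |4| × 4 = 16 cm
9–13 s: |-3| × 4 = 12 cm
13–18 s: |4| × 5 = 20 cm
Total distance = 88 cm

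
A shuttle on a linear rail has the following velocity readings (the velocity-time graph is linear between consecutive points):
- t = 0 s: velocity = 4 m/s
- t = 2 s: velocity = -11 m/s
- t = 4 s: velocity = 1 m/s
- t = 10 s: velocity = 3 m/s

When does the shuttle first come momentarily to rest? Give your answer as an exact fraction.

v changes sign on 0–2 s (from 4 to -11); the graph is linear there, so v = 0 at t = 0 + (-4)·(2 − 0)/(-11 − 4) = 8/15 s.

t = 8/15 s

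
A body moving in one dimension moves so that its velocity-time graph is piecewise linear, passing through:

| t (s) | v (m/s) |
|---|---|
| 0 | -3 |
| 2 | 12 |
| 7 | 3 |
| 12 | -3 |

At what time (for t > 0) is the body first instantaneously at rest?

t = 0.4 s

v changes sign on 0–2 s (from -3 to 12); the graph is linear there, so v = 0 at t = 0 + (3)·(2 − 0)/(12 − -3) = 0.4 s.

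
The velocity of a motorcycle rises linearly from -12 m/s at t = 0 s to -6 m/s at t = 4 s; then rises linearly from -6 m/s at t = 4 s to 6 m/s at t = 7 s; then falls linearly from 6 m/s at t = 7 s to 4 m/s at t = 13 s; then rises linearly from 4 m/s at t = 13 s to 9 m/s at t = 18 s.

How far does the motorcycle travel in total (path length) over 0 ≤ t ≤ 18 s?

Distance (not displacement) is the total path length: add the absolute areas under v-t.
0–4 s: |½(-12 + -6)(4)| = 36 m
4–7 s: v = 0 at t = 5.5 s; triangle areas 4.5 + 4.5 = 9 m
7–13 s: |½(6 + 4)(6)| = 30 m
13–18 s: |½(4 + 9)(5)| = 32.5 m
Total distance = 107.5 m

107.5 m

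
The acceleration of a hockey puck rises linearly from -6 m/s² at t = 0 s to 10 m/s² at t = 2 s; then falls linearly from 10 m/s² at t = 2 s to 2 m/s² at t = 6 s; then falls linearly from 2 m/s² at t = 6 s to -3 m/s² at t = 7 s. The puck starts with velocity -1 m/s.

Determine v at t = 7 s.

Δv equals the area under the a-t graph; then v = v₀ + Δv.
0–2 s: ½(-6 + 10)(2) = 4 m/s
2–6 s: ½(10 + 2)(4) = 24 m/s
6–7 s: ½(2 + -3)(1) = -0.5 m/s
Δv = 27.5 m/s, so v(7) = -1 + (27.5) = 26.5 m/s.

26.5 m/s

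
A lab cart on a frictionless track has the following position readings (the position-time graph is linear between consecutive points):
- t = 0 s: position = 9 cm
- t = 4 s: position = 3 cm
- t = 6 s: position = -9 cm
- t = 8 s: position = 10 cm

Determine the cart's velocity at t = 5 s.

Velocity is the slope of the x-t graph on 4–6 s: (-9 − 3)/(6 − 4) = -6 cm/s.

-6 cm/s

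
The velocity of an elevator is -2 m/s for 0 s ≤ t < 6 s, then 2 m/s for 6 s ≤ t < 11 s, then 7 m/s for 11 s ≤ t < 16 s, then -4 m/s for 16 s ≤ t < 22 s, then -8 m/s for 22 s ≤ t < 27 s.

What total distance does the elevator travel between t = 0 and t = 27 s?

121 m

Distance (not displacement) is the total path length: add the absolute areas under v-t.
0–6 s: |-2| × 6 = 12 m
6–11 s: |2| × 5 = 10 m
11–16 s: |7| × 5 = 35 m
16–22 s: |-4| × 6 = 24 m
22–27 s: |-8| × 5 = 40 m
Total distance = 121 m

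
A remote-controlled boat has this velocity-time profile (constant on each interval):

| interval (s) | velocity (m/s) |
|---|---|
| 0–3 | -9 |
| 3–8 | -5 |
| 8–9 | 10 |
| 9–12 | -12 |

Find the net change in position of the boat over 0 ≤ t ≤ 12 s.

Displacement is the signed area under the v-t curve.
0–3 s: -9 × 3 = -27 m
3–8 s: -5 × 5 = -25 m
8–9 s: 10 × 1 = 10 m
9–12 s: -12 × 3 = -36 m
Net displacement = -78 m

-78 m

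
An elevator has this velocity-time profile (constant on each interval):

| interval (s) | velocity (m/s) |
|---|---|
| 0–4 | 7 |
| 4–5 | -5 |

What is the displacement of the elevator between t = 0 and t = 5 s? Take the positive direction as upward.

Displacement is the signed area under the v-t curve.
0–4 s: 7 × 4 = 28 m
4–5 s: -5 × 1 = -5 m
Net displacement = 23 m

23 m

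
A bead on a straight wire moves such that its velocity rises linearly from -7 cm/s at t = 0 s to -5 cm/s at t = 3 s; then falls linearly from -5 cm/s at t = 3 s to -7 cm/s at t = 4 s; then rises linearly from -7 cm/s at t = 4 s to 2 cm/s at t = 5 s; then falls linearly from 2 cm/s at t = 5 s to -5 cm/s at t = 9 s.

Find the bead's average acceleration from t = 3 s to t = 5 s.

3.5 cm/s²

Average acceleration = Δv/Δt = (2 − -5)/(5 − 3) = 3.5 cm/s².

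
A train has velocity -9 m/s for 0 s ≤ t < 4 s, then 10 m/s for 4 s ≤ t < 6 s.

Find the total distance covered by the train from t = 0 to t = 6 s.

Distance (not displacement) is the total path length: add the absolute areas under v-t.
0–4 s: |-9| × 4 = 36 m
4–6 s: |10| × 2 = 20 m
Total distance = 56 m

56 m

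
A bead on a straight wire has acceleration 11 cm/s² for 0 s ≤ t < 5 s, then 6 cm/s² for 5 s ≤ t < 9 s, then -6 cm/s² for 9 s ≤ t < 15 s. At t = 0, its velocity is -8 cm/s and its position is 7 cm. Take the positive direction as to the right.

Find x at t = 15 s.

658.5 cm

On each constant-a segment, Δv = aΔt and Δx = v₀Δt + ½aΔt²; chain segment to segment.
0–5 s: v starts -8 cm/s; Δx = -8·5 + ½·11·5² = 97.5 cm; v ends 47 cm/s.
5–9 s: v starts 47 cm/s; Δx = 47·4 + ½·6·4² = 236 cm; v ends 71 cm/s.
9–15 s: v starts 71 cm/s; Δx = 71·6 + ½·-6·6² = 318 cm; v ends 35 cm/s.
x(15) = 7 + Σ Δx = 658.5 cm.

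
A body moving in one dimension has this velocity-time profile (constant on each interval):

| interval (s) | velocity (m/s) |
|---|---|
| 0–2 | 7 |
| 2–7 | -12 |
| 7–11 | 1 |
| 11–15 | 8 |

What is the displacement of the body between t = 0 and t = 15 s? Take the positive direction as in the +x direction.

-10 m

Displacement is the signed area under the v-t curve.
0–2 s: 7 × 2 = 14 m
2–7 s: -12 × 5 = -60 m
7–11 s: 1 × 4 = 4 m
11–15 s: 8 × 4 = 32 m
Net displacement = -10 m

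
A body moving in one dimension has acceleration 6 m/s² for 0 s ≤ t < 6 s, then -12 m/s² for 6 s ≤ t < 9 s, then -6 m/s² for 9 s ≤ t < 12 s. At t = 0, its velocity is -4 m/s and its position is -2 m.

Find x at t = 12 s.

On each constant-a segment, Δv = aΔt and Δx = v₀Δt + ½aΔt²; chain segment to segment.
0–6 s: v starts -4 m/s; Δx = -4·6 + ½·6·6² = 84 m; v ends 32 m/s.
6–9 s: v starts 32 m/s; Δx = 32·3 + ½·-12·3² = 42 m; v ends -4 m/s.
9–12 s: v starts -4 m/s; Δx = -4·3 + ½·-6·3² = -39 m; v ends -22 m/s.
x(12) = -2 + Σ Δx = 85 m.

85 m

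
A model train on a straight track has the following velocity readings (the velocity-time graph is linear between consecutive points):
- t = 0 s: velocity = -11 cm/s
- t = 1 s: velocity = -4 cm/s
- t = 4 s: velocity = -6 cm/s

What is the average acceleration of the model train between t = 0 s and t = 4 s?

Average acceleration = Δv/Δt = (-6 − -11)/(4 − 0) = 1.25 cm/s².

1.25 cm/s²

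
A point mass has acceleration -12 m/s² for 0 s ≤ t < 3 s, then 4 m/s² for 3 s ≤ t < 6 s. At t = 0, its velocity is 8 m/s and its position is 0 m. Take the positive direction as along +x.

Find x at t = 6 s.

On each constant-a segment, Δv = aΔt and Δx = v₀Δt + ½aΔt²; chain segment to segment.
0–3 s: v starts 8 m/s; Δx = 8·3 + ½·-12·3² = -30 m; v ends -28 m/s.
3–6 s: v starts -28 m/s; Δx = -28·3 + ½·4·3² = -66 m; v ends -16 m/s.
x(6) = 0 + Σ Δx = -96 m.

-96 m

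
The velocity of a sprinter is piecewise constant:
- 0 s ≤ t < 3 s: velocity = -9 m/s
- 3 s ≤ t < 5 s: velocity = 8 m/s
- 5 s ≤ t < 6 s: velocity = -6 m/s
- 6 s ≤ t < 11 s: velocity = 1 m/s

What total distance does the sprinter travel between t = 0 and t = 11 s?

Total distance travelled is ∫|v| dt — sum the magnitudes of each area piece.
0–3 s: |-9| × 3 = 27 m
3–5 s: |8| × 2 = 16 m
5–6 s: |-6| × 1 = 6 m
6–11 s: |1| × 5 = 5 m
Total distance = 54 m

54 m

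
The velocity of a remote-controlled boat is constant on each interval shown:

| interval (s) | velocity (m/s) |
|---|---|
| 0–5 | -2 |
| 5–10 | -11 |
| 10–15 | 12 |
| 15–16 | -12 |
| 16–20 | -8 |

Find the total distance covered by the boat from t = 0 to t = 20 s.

Total distance travelled is ∫|v| dt — sum the magnitudes of each area piece.
0–5 s: |-2| × 5 = 10 m
5–10 s: |-11| × 5 = 55 m
10–15 s: |12| × 5 = 60 m
15–16 s: |-12| × 1 = 12 m
16–20 s: |-8| × 4 = 32 m
Total distance = 169 m

169 m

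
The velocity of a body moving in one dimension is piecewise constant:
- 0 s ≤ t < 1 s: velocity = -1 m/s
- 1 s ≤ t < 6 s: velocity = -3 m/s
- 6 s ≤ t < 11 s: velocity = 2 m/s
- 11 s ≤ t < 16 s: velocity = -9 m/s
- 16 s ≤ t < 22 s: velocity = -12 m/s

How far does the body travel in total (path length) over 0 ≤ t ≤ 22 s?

143 m

Distance (not displacement) is the total path length: add the absolute areas under v-t.
0–1 s: |-1| × 1 = 1 m
1–6 s: |-3| × 5 = 15 m
6–11 s: |2| × 5 = 10 m
11–16 s: |-9| × 5 = 45 m
16–22 s: |-12| × 6 = 72 m
Total distance = 143 m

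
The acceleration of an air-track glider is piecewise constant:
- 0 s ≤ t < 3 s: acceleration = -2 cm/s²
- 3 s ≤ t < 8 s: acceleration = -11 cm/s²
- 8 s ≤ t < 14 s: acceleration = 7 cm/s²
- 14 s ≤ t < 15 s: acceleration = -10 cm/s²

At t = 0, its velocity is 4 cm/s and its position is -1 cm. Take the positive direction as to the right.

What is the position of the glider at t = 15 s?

-381.5 cm

On each constant-a segment, Δv = aΔt and Δx = v₀Δt + ½aΔt²; chain segment to segment.
0–3 s: v starts 4 cm/s; Δx = 4·3 + ½·-2·3² = 3 cm; v ends -2 cm/s.
3–8 s: v starts -2 cm/s; Δx = -2·5 + ½·-11·5² = -147.5 cm; v ends -57 cm/s.
8–14 s: v starts -57 cm/s; Δx = -57·6 + ½·7·6² = -216 cm; v ends -15 cm/s.
14–15 s: v starts -15 cm/s; Δx = -15·1 + ½·-10·1² = -20 cm; v ends -25 cm/s.
x(15) = -1 + Σ Δx = -381.5 cm.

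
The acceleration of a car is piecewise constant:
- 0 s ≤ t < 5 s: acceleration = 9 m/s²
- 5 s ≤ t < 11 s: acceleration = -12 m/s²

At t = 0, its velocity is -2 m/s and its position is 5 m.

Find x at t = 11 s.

149.5 m

On each constant-a segment, Δv = aΔt and Δx = v₀Δt + ½aΔt²; chain segment to segment.
0–5 s: v starts -2 m/s; Δx = -2·5 + ½·9·5² = 102.5 m; v ends 43 m/s.
5–11 s: v starts 43 m/s; Δx = 43·6 + ½·-12·6² = 42 m; v ends -29 m/s.
x(11) = 5 + Σ Δx = 149.5 m.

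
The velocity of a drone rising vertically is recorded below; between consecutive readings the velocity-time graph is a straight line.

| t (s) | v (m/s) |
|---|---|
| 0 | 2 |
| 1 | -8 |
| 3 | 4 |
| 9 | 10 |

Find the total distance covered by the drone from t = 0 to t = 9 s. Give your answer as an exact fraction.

781/15 m

Distance (not displacement) is the total path length: add the absolute areas under v-t.
0–1 s: v = 0 at t = 0.2 s; triangle areas 0.2 + 3.2 = 3.4 m
1–3 s: v = 0 at t = 7/3 s; triangle areas 16/3 + 4/3 = 20/3 m
3–9 s: |½(4 + 10)(6)| = 42 m
Total distance = 781/15 m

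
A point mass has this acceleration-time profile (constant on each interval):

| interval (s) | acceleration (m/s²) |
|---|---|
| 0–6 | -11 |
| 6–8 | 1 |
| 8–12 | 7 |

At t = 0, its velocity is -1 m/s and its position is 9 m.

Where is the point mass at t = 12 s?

-531 m

On each constant-a segment, Δv = aΔt and Δx = v₀Δt + ½aΔt²; chain segment to segment.
0–6 s: v starts -1 m/s; Δx = -1·6 + ½·-11·6² = -204 m; v ends -67 m/s.
6–8 s: v starts -67 m/s; Δx = -67·2 + ½·1·2² = -132 m; v ends -65 m/s.
8–12 s: v starts -65 m/s; Δx = -65·4 + ½·7·4² = -204 m; v ends -37 m/s.
x(12) = 9 + Σ Δx = -531 m.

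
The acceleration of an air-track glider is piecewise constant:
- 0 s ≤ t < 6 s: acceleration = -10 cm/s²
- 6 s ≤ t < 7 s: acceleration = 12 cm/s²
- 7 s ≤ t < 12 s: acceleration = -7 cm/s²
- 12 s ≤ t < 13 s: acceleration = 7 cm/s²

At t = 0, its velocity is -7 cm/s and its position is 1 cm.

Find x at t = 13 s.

-731 cm

On each constant-a segment, Δv = aΔt and Δx = v₀Δt + ½aΔt²; chain segment to segment.
0–6 s: v starts -7 cm/s; Δx = -7·6 + ½·-10·6² = -222 cm; v ends -67 cm/s.
6–7 s: v starts -67 cm/s; Δx = -67·1 + ½·12·1² = -61 cm; v ends -55 cm/s.
7–12 s: v starts -55 cm/s; Δx = -55·5 + ½·-7·5² = -362.5 cm; v ends -90 cm/s.
12–13 s: v starts -90 cm/s; Δx = -90·1 + ½·7·1² = -86.5 cm; v ends -83 cm/s.
x(13) = 1 + Σ Δx = -731 cm.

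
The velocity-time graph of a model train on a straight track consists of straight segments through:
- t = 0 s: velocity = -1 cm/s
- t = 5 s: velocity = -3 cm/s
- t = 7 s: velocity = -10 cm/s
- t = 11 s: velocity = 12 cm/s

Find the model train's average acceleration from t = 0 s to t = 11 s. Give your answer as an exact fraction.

13/11 cm/s²

Average acceleration = Δv/Δt = (12 − -1)/(11 − 0) = 13/11 cm/s².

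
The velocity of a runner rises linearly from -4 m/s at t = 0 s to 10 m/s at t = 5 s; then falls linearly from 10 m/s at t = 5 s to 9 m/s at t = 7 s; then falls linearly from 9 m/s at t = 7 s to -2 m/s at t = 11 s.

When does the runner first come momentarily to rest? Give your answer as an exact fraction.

v changes sign on 0–5 s (from -4 to 10); the graph is linear there, so v = 0 at t = 0 + (4)·(5 − 0)/(10 − -4) = 10/7 s.

t = 10/7 s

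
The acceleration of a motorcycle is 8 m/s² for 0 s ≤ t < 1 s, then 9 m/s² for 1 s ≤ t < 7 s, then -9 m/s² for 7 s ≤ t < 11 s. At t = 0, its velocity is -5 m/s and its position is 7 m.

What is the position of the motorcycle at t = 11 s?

342 m

On each constant-a segment, Δv = aΔt and Δx = v₀Δt + ½aΔt²; chain segment to segment.
0–1 s: v starts -5 m/s; Δx = -5·1 + ½·8·1² = -1 m; v ends 3 m/s.
1–7 s: v starts 3 m/s; Δx = 3·6 + ½·9·6² = 180 m; v ends 57 m/s.
7–11 s: v starts 57 m/s; Δx = 57·4 + ½·-9·4² = 156 m; v ends 21 m/s.
x(11) = 7 + Σ Δx = 342 m.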